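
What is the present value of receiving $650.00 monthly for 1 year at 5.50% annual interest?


Present value of an ordinary annuity: PV = PMT × (1 − (1 + r)^(−n)) / r
Monthly rate r = 0.055/12 ≈ 0.00458333, n = 12
PV = $650.00 × (1 − (1 + 0.055/12)^(−12)) / (0.055/12)
PV = $650.00 × 11.650017
PV = $7,572.51

PV = PMT × (1-(1+r)^(-n))/r = $7,572.51


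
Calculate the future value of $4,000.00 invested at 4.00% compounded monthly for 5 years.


Compound interest formula: A = P(1 + r/n)^(nt)
A = $4,000.00 × (1 + 0.04/12)^(12 × 5)
Growth factor: (1 + 0.04/12)^60 = 1.220997
A = $4,000.00 × 1.220997
A = $4,883.99

A = P(1 + r/n)^(nt) = $4,883.99


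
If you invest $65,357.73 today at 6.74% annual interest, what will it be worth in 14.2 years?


Future value formula: FV = PV × (1 + r)^t
FV = $65,357.73 × (1 + 0.0674)^14.2
FV = $65,357.73 × 2.52491184
FV = $165,022.51

FV = PV × (1 + r)^t = $165,022.51


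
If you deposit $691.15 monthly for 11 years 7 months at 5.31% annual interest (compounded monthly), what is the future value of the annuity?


Future value of an ordinary annuity: FV = PMT × ((1 + r)^n − 1) / r
Monthly rate r = 0.0531/12 = 0.004425, n = 139
FV = $691.15 × ((1 + 0.0531/12)^139 − 1) / (0.0531/12)
FV = $691.15 × 191.477318
FV = $132,339.55

FV = PMT × ((1+r)^n - 1)/r = $132,339.55


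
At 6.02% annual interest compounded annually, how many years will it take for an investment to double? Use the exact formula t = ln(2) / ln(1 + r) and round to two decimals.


Doubling condition: (1 + r)^t = 2
Take ln of both sides: t × ln(1 + r) = ln(2)
t = ln(2) / ln(1 + r)
t = 0.693147 / 0.058458
t = 11.86

t = ln(2) / ln(1 + r) = 11.86 years


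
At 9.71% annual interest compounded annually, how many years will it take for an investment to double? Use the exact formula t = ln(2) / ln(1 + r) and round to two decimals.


Doubling condition: (1 + r)^t = 2
Take ln of both sides: t × ln(1 + r) = ln(2)
t = ln(2) / ln(1 + r)
t = 0.693147 / 0.092670
t = 7.48

t = ln(2) / ln(1 + r) = 7.48 years


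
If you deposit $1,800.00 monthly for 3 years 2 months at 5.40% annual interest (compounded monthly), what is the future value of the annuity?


Future value of an ordinary annuity: FV = PMT × ((1 + r)^n − 1) / r
Monthly rate r = 0.054/12 = 0.0045, n = 38
FV = $1,800.00 × ((1 + 0.054/12)^38 − 1) / (0.054/12)
FV = $1,800.00 × 41.341266
FV = $74,414.28

FV = PMT × ((1+r)^n - 1)/r = $74,414.28


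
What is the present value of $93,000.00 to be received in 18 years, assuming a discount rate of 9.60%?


Present value formula: PV = FV / (1 + r)^t
PV = $93,000.00 / (1 + 0.096)^18
PV = $93,000.00 / 5.207029
PV = $17,860.47

PV = FV / (1 + r)^t = $17,860.47


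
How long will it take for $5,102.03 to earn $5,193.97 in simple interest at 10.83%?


Rearrange the simple interest formula for t:
I = P × r × t  ⇒  t = I / (P × r)
t = $5,193.97 / ($5,102.03 × 0.1083)
t = 9.4

t = I/(P×r) = 9.4 years


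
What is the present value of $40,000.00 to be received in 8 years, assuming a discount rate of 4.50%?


Present value formula: PV = FV / (1 + r)^t
PV = $40,000.00 / (1 + 0.045)^8
PV = $40,000.00 / 1.4221006
PV = $28,127.41

PV = FV / (1 + r)^t = $28,127.41


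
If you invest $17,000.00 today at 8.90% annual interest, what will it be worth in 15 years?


Future value formula: FV = PV × (1 + r)^t
FV = $17,000.00 × (1 + 0.089)^15
FV = $17,000.00 × 3.592677
FV = $61,075.51

FV = PV × (1 + r)^t = $61,075.51


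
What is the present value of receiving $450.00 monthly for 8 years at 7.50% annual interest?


Present value of an ordinary annuity: PV = PMT × (1 − (1 + r)^(−n)) / r
Monthly rate r = 0.075/12 = 0.00625, n = 96
PV = $450.00 × (1 − (1 + 0.075/12)^(−96)) / (0.075/12)
PV = $450.00 × 72.026024
PV = $32,411.71

PV = PMT × (1-(1+r)^(-n))/r = $32,411.71


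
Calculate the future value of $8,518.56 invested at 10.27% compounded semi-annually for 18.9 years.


Compound interest formula: A = P(1 + r/n)^(nt)
A = $8,518.56 × (1 + 0.1027/2)^(2 × 18.9)
Growth factor: (1 + 0.1027/2)^37.8 = 6.6381744
A = $8,518.56 × 6.6381744
A = $56,547.69

A = P(1 + r/n)^(nt) = $56,547.69


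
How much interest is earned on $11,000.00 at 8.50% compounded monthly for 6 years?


Compound interest earned = final amount − principal.
A = P(1 + r/n)^(nt) = $11,000.00 × (1 + 0.085/12)^(12 × 6) = $18,285.30
Interest = A − P = $18,285.30 − $11,000.00 = $7,285.30

Interest = A - P = $7,285.30


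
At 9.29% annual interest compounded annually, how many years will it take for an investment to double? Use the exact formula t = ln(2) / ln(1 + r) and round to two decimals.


Doubling condition: (1 + r)^t = 2
Take ln of both sides: t × ln(1 + r) = ln(2)
t = ln(2) / ln(1 + r)
t = 0.693147 / 0.088835
t = 7.80

t = ln(2) / ln(1 + r) = 7.80 years


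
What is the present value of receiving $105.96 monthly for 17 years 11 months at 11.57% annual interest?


Present value of an ordinary annuity: PV = PMT × (1 − (1 + r)^(−n)) / r
Monthly rate r = 0.1157/12 ≈ 0.00964167, n = 215
PV = $105.96 × (1 − (1 + 0.1157/12)^(−215)) / (0.1157/12)
PV = $105.96 × 90.537404
PV = $9,593.34

PV = PMT × (1-(1+r)^(-n))/r = $9,593.34


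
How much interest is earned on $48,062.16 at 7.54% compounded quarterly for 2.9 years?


Compound interest earned = final amount − principal.
A = P(1 + r/n)^(nt) = $48,062.16 × (1 + 0.0754/4)^(4 × 2.9) = $59,687.33
Interest = A − P = $59,687.33 − $48,062.16 = $11,625.17

Interest = A - P = $11,625.17


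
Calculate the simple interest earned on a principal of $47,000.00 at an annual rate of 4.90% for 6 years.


Simple interest formula: I = P × r × t
I = $47,000.00 × 0.049 × 6
I = $13,818.00

I = P × r × t = $13,818.00


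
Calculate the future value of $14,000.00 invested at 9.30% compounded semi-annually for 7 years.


Compound interest formula: A = P(1 + r/n)^(nt)
A = $14,000.00 × (1 + 0.093/2)^(2 × 7)
Growth factor: (1 + 0.093/2)^14 = 1.889510
A = $14,000.00 × 1.889510
A = $26,453.14

A = P(1 + r/n)^(nt) = $26,453.14


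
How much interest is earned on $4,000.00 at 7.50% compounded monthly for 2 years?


Compound interest earned = final amount − principal.
A = P(1 + r/n)^(nt) = $4,000.00 × (1 + 0.075/12)^(12 × 2) = $4,645.17
Interest = A − P = $4,645.17 − $4,000.00 = $645.17

Interest = A - P = $645.17


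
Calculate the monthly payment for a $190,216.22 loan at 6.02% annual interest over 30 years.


Loan payment formula: PMT = PV × r / (1 − (1 + r)^(−n))
Monthly rate r = 0.0602/12 ≈ 0.00501667, n = 360 months
Denominator: 1 − (1 + 0.0602/12)^(−360) = 0.834946
PMT = $190,216.22 × (0.0602/12) / 0.834946
PMT = $1,142.89 per month

PMT = PV × r / (1-(1+r)^(-n)) = $1,142.89/month


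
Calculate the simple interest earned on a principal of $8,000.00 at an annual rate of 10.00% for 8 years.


Simple interest formula: I = P × r × t
I = $8,000.00 × 0.1 × 8
I = $6,400.00

I = P × r × t = $6,400.00


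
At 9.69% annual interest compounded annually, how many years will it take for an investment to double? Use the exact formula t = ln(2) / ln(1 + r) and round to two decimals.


Doubling condition: (1 + r)^t = 2
Take ln of both sides: t × ln(1 + r) = ln(2)
t = ln(2) / ln(1 + r)
t = 0.693147 / 0.092488
t = 7.49

t = ln(2) / ln(1 + r) = 7.49 years


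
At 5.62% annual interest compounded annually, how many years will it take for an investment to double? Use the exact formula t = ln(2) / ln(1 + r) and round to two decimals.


Doubling condition: (1 + r)^t = 2
Take ln of both sides: t × ln(1 + r) = ln(2)
t = ln(2) / ln(1 + r)
t = 0.693147 / 0.054678
t = 12.68

t = ln(2) / ln(1 + r) = 12.68 years


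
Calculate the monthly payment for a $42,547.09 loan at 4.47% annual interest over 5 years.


Loan payment formula: PMT = PV × r / (1 − (1 + r)^(−n))
Monthly rate r = 0.0447/12 = 0.003725, n = 60 months
Denominator: 1 − (1 + 0.0447/12)^(−60) = 0.199953
PMT = $42,547.09 × (0.0447/12) / 0.199953
PMT = $792.63 per month

PMT = PV × r / (1-(1+r)^(-n)) = $792.63/month


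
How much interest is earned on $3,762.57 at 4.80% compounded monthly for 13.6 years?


Compound interest earned = final amount − principal.
A = P(1 + r/n)^(nt) = $3,762.57 × (1 + 0.048/12)^(12 × 13.6) = $7,218.16
Interest = A − P = $7,218.16 − $3,762.57 = $3,455.59

Interest = A - P = $3,455.59


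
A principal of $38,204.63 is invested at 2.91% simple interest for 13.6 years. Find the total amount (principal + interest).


Total amount formula: A = P(1 + rt) = P + P·r·t
Interest: I = P × r × t = $38,204.63 × 0.0291 × 13.6 = $15,119.86
A = P + I = $38,204.63 + $15,119.86 = $53,324.49

A = P + I = P(1 + rt) = $53,324.49


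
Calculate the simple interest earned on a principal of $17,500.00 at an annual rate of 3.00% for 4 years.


Simple interest formula: I = P × r × t
I = $17,500.00 × 0.03 × 4
I = $2,100.00

I = P × r × t = $2,100.00


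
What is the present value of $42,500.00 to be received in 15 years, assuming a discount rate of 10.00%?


Present value formula: PV = FV / (1 + r)^t
PV = $42,500.00 / (1 + 0.1)^15
PV = $42,500.00 / 4.177248
PV = $10,174.16

PV = FV / (1 + r)^t = $10,174.16


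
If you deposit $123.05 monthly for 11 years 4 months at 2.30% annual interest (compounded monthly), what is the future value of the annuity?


Future value of an ordinary annuity: FV = PMT × ((1 + r)^n − 1) / r
Monthly rate r = 0.023/12 ≈ 0.00191667, n = 136
FV = $123.05 × ((1 + 0.023/12)^136 − 1) / (0.023/12)
FV = $123.05 × 155.202393
FV = $19,097.65

FV = PMT × ((1+r)^n - 1)/r = $19,097.65


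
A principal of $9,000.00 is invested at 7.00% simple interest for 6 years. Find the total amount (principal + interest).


Total amount formula: A = P(1 + rt) = P + P·r·t
Interest: I = P × r × t = $9,000.00 × 0.07 × 6 = $3,780.00
A = P + I = $9,000.00 + $3,780.00 = $12,780.00

A = P + I = P(1 + rt) = $12,780.00


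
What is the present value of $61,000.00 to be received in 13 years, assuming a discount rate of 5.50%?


Present value formula: PV = FV / (1 + r)^t
PV = $61,000.00 / (1 + 0.055)^13
PV = $61,000.00 / 2.005774
PV = $30,412.20

PV = FV / (1 + r)^t = $30,412.20


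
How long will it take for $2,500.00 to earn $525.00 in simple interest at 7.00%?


Rearrange the simple interest formula for t:
I = P × r × t  ⇒  t = I / (P × r)
t = $525.00 / ($2,500.00 × 0.07)
t = 3

t = I/(P×r) = 3 years


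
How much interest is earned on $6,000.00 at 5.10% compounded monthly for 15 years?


Compound interest earned = final amount − principal.
A = P(1 + r/n)^(nt) = $6,000.00 × (1 + 0.051/12)^(12 × 15) = $12,873.08
Interest = A − P = $12,873.08 − $6,000.00 = $6,873.08

Interest = A - P = $6,873.08


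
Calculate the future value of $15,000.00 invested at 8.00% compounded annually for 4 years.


Compound interest formula: A = P(1 + r/n)^(nt)
A = $15,000.00 × (1 + 0.08/1)^(1 × 4)
Growth factor: (1 + 0.08/1)^4 = 1.36048896
A = $15,000.00 × 1.36048896
A = $20,407.33

A = P(1 + r/n)^(nt) = $20,407.33


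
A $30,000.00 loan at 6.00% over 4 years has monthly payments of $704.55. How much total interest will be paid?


Total paid over the life of the loan = PMT × n.
Total paid = $704.55 × 48 = $33,818.40
Total interest = total paid − principal = $33,818.40 − $30,000.00 = $3,818.40

Total interest = (PMT × n) - PV = $3,818.40


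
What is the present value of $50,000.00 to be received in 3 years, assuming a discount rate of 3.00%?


Present value formula: PV = FV / (1 + r)^t
PV = $50,000.00 / (1 + 0.03)^3
PV = $50,000.00 / 1.092727
PV = $45,757.08

PV = FV / (1 + r)^t = $45,757.08


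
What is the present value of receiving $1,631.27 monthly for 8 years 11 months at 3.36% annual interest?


Present value of an ordinary annuity: PV = PMT × (1 − (1 + r)^(−n)) / r
Monthly rate r = 0.0336/12 = 0.0028, n = 107
PV = $1,631.27 × (1 − (1 + 0.0336/12)^(−107)) / (0.0336/12)
PV = $1,631.27 × 92.348233
PV = $150,644.90

PV = PMT × (1-(1+r)^(-n))/r = $150,644.90


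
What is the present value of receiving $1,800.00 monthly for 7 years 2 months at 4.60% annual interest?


Present value of an ordinary annuity: PV = PMT × (1 − (1 + r)^(−n)) / r
Monthly rate r = 0.046/12 ≈ 0.00383333, n = 86
PV = $1,800.00 × (1 − (1 + 0.046/12)^(−86)) / (0.046/12)
PV = $1,800.00 × 73.143441
PV = $131,658.19

PV = PMT × (1-(1+r)^(-n))/r = $131,658.19


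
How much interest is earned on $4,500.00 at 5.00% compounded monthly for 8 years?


Compound interest earned = final amount − principal.
A = P(1 + r/n)^(nt) = $4,500.00 × (1 + 0.05/12)^(12 × 8) = $6,707.63
Interest = A − P = $6,707.63 − $4,500.00 = $2,207.63

Interest = A - P = $2,207.63


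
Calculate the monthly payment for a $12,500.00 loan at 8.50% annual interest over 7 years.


Loan payment formula: PMT = PV × r / (1 − (1 + r)^(−n))
Monthly rate r = 0.085/12 ≈ 0.00708333, n = 84 months
Denominator: 1 − (1 + 0.085/12)^(−84) = 0.447279
PMT = $12,500.00 × (0.085/12) / 0.447279
PMT = $197.96 per month

PMT = PV × r / (1-(1+r)^(-n)) = $197.96/month


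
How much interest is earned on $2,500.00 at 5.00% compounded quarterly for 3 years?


Compound interest earned = final amount − principal.
A = P(1 + r/n)^(nt) = $2,500.00 × (1 + 0.05/4)^(4 × 3) = $2,901.89
Interest = A − P = $2,901.89 − $2,500.00 = $401.89

Interest = A - P = $401.89


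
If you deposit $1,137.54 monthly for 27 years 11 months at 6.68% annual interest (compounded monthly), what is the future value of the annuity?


Future value of an ordinary annuity: FV = PMT × ((1 + r)^n − 1) / r
Monthly rate r = 0.0668/12 ≈ 0.00556667, n = 335
FV = $1,137.54 × ((1 + 0.0668/12)^335 − 1) / (0.0668/12)
FV = $1,137.54 × 973.934069
FV = $1,107,888.96

FV = PMT × ((1+r)^n - 1)/r = $1,107,888.96


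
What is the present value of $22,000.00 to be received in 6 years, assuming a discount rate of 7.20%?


Present value formula: PV = FV / (1 + r)^t
PV = $22,000.00 / (1 + 0.072)^6
PV = $22,000.00 / 1.517640
PV = $14,496.19

PV = FV / (1 + r)^t = $14,496.19


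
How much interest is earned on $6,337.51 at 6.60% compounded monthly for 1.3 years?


Compound interest earned = final amount − principal.
A = P(1 + r/n)^(nt) = $6,337.51 × (1 + 0.066/12)^(12 × 1.3) = $6,903.65
Interest = A − P = $6,903.65 − $6,337.51 = $566.14

Interest = A - P = $566.14


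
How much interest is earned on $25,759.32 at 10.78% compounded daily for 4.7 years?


Compound interest earned = final amount − principal.
A = P(1 + r/n)^(nt) = $25,759.32 × (1 + 0.1078/365)^(365 × 4.7) = $42,750.53
Interest = A − P = $42,750.53 − $25,759.32 = $16,991.21

Interest = A - P = $16,991.21


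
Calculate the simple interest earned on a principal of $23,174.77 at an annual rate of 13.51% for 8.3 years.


Simple interest formula: I = P × r × t
I = $23,174.77 × 0.1351 × 8.3
I = $25,986.56

I = P × r × t = $25,986.56


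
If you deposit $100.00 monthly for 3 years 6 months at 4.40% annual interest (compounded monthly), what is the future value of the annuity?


Future value of an ordinary annuity: FV = PMT × ((1 + r)^n − 1) / r
Monthly rate r = 0.044/12 ≈ 0.00366667, n = 42
FV = $100.00 × ((1 + 0.044/12)^42 − 1) / (0.044/12)
FV = $100.00 × 45.317017
FV = $4,531.70

FV = PMT × ((1+r)^n - 1)/r = $4,531.70


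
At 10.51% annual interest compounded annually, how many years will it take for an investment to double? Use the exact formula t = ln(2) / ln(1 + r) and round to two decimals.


Doubling condition: (1 + r)^t = 2
Take ln of both sides: t × ln(1 + r) = ln(2)
t = ln(2) / ln(1 + r)
t = 0.693147 / 0.099936
t = 6.94

t = ln(2) / ln(1 + r) = 6.94 years


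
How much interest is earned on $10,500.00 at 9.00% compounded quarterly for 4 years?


Compound interest earned = final amount − principal.
A = P(1 + r/n)^(nt) = $10,500.00 × (1 + 0.09/4)^(4 × 4) = $14,990.03
Interest = A − P = $14,990.03 − $10,500.00 = $4,490.03

Interest = A - P = $4,490.03


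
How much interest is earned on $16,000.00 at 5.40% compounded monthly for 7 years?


Compound interest earned = final amount − principal.
A = P(1 + r/n)^(nt) = $16,000.00 × (1 + 0.054/12)^(12 × 7) = $23,330.02
Interest = A − P = $23,330.02 − $16,000.00 = $7,330.02

Interest = A - P = $7,330.02


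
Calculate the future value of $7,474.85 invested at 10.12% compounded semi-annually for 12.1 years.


Compound interest formula: A = P(1 + r/n)^(nt)
A = $7,474.85 × (1 + 0.1012/2)^(2 × 12.1)
Growth factor: (1 + 0.1012/2)^24.2 = 3.3020603
A = $7,474.85 × 3.3020603
A = $24,682.41

A = P(1 + r/n)^(nt) = $24,682.41


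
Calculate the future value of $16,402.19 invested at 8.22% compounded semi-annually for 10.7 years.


Compound interest formula: A = P(1 + r/n)^(nt)
A = $16,402.19 × (1 + 0.0822/2)^(2 × 10.7)
Growth factor: (1 + 0.0822/2)^21.4 = 2.3677637
A = $16,402.19 × 2.3677637
A = $38,836.51

A = P(1 + r/n)^(nt) = $38,836.51


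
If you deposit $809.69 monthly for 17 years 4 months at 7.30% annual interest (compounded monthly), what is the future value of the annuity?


Future value of an ordinary annuity: FV = PMT × ((1 + r)^n − 1) / r
Monthly rate r = 0.073/12 ≈ 0.00608333, n = 208
FV = $809.69 × ((1 + 0.073/12)^208 − 1) / (0.073/12)
FV = $809.69 × 416.0077995
FV = $336,837.36

FV = PMT × ((1+r)^n - 1)/r = $336,837.36


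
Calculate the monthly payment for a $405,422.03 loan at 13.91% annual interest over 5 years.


Loan payment formula: PMT = PV × r / (1 − (1 + r)^(−n))
Monthly rate r = 0.1391/12 ≈ 0.01159167, n = 60 months
Denominator: 1 − (1 + 0.1391/12)^(−60) = 0.49917567
PMT = $405,422.03 × (0.1391/12) / 0.49917567
PMT = $9,414.56 per month

PMT = PV × r / (1-(1+r)^(-n)) = $9,414.56/month


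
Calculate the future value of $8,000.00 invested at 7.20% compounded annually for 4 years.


Compound interest formula: A = P(1 + r/n)^(nt)
A = $8,000.00 × (1 + 0.072/1)^(1 × 4)
Growth factor: (1 + 0.072/1)^4 = 1.320624
A = $8,000.00 × 1.320624
A = $10,564.99

A = P(1 + r/n)^(nt) = $10,564.99


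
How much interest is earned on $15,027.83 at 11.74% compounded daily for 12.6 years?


Compound interest earned = final amount − principal.
A = P(1 + r/n)^(nt) = $15,027.83 × (1 + 0.1174/365)^(365 × 12.6) = $65,950.60
Interest = A − P = $65,950.60 − $15,027.83 = $50,922.77

Interest = A - P = $50,922.77


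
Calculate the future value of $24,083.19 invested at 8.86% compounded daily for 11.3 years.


Compound interest formula: A = P(1 + r/n)^(nt)
A = $24,083.19 × (1 + 0.0886/365)^(365 × 11.3)
Growth factor: (1 + 0.0886/365)^4124.5 = 2.7211607
A = $24,083.19 × 2.7211607
A = $65,534.23

A = P(1 + r/n)^(nt) = $65,534.23


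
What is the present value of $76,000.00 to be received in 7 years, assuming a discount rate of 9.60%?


Present value formula: PV = FV / (1 + r)^t
PV = $76,000.00 / (1 + 0.096)^7
PV = $76,000.00 / 1.8996513
PV = $40,007.34

PV = FV / (1 + r)^t = $40,007.34


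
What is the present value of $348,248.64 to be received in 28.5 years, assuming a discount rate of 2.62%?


Present value formula: PV = FV / (1 + r)^t
PV = $348,248.64 / (1 + 0.0262)^28.5
PV = $348,248.64 / 2.0898364
PV = $166,639.19

PV = FV / (1 + r)^t = $166,639.19


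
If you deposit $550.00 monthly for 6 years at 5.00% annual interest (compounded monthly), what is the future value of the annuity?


Future value of an ordinary annuity: FV = PMT × ((1 + r)^n − 1) / r
Monthly rate r = 0.05/12 ≈ 0.00416667, n = 72
FV = $550.00 × ((1 + 0.05/12)^72 − 1) / (0.05/12)
FV = $550.00 × 83.764259
FV = $46,070.34

FV = PMT × ((1+r)^n - 1)/r = $46,070.34


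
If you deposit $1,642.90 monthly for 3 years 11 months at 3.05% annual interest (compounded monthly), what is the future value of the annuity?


Future value of an ordinary annuity: FV = PMT × ((1 + r)^n − 1) / r
Monthly rate r = 0.0305/12 ≈ 0.00254167, n = 47
FV = $1,642.90 × ((1 + 0.0305/12)^47 − 1) / (0.0305/12)
FV = $1,642.90 × 49.855286
FV = $81,907.25

FV = PMT × ((1+r)^n - 1)/r = $81,907.25


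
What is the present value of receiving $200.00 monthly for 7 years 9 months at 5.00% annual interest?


Present value of an ordinary annuity: PV = PMT × (1 − (1 + r)^(−n)) / r
Monthly rate r = 0.05/12 ≈ 0.00416667, n = 93
PV = $200.00 × (1 − (1 + 0.05/12)^(−93)) / (0.05/12)
PV = $200.00 × 76.968411
PV = $15,393.68

PV = PMT × (1-(1+r)^(-n))/r = $15,393.68


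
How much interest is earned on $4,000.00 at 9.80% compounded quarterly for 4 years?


Compound interest earned = final amount − principal.
A = P(1 + r/n)^(nt) = $4,000.00 × (1 + 0.098/4)^(4 × 4) = $5,891.85
Interest = A − P = $5,891.85 − $4,000.00 = $1,891.85

Interest = A - P = $1,891.85


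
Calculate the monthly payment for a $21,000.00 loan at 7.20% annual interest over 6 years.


Loan payment formula: PMT = PV × r / (1 − (1 + r)^(−n))
Monthly rate r = 0.072/12 = 0.006, n = 72 months
Denominator: 1 − (1 + 0.072/12)^(−72) = 0.349952
PMT = $21,000.00 × (0.072/12) / 0.349952
PMT = $360.05 per month

PMT = PV × r / (1-(1+r)^(-n)) = $360.05/month


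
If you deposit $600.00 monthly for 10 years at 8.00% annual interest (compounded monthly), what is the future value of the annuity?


Future value of an ordinary annuity: FV = PMT × ((1 + r)^n − 1) / r
Monthly rate r = 0.08/12 ≈ 0.00666667, n = 120
FV = $600.00 × ((1 + 0.08/12)^120 − 1) / (0.08/12)
FV = $600.00 × 182.946035
FV = $109,767.62

FV = PMT × ((1+r)^n - 1)/r = $109,767.62


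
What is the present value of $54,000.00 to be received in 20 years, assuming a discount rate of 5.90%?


Present value formula: PV = FV / (1 + r)^t
PV = $54,000.00 / (1 + 0.059)^20
PV = $54,000.00 / 3.147163
PV = $17,158.31

PV = FV / (1 + r)^t = $17,158.31


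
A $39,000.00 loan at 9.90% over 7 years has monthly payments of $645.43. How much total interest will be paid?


Total paid over the life of the loan = PMT × n.
Total paid = $645.43 × 84 = $54,216.12
Total interest = total paid − principal = $54,216.12 − $39,000.00 = $15,216.12

Total interest = (PMT × n) - PV = $15,216.12


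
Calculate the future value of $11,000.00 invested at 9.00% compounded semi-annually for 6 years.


Compound interest formula: A = P(1 + r/n)^(nt)
A = $11,000.00 × (1 + 0.09/2)^(2 × 6)
Growth factor: (1 + 0.09/2)^12 = 1.6958814
A = $11,000.00 × 1.6958814
A = $18,654.70

A = P(1 + r/n)^(nt) = $18,654.70


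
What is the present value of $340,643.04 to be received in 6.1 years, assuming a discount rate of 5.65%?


Present value formula: PV = FV / (1 + r)^t
PV = $340,643.04 / (1 + 0.0565)^6.1
PV = $340,643.04 / 1.3983116
PV = $243,610.25

PV = FV / (1 + r)^t = $243,610.25


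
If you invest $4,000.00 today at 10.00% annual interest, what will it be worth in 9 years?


Future value formula: FV = PV × (1 + r)^t
FV = $4,000.00 × (1 + 0.1)^9
FV = $4,000.00 × 2.357948
FV = $9,431.79

FV = PV × (1 + r)^t = $9,431.79


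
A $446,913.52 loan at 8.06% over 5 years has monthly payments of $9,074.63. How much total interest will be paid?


Total paid over the life of the loan = PMT × n.
Total paid = $9,074.63 × 60 = $544,477.80
Total interest = total paid − principal = $544,477.80 − $446,913.52 = $97,564.28

Total interest = (PMT × n) - PV = $97,564.28


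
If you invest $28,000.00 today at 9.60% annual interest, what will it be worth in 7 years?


Future value formula: FV = PV × (1 + r)^t
FV = $28,000.00 × (1 + 0.096)^7
FV = $28,000.00 × 1.8996513
FV = $53,190.24

FV = PV × (1 + r)^t = $53,190.24


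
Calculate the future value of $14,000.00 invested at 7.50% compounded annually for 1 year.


Compound interest formula: A = P(1 + r/n)^(nt)
A = $14,000.00 × (1 + 0.075/1)^(1 × 1)
Growth factor: (1 + 0.075/1)^1 = 1.075000
A = $14,000.00 × 1.075000
A = $15,050.00

A = P(1 + r/n)^(nt) = $15,050.00


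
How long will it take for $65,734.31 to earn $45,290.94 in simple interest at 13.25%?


Rearrange the simple interest formula for t:
I = P × r × t  ⇒  t = I / (P × r)
t = $45,290.94 / ($65,734.31 × 0.1325)
t = 5.2

t = I/(P×r) = 5.2 years


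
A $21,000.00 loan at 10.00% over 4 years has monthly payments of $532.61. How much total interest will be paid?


Total paid over the life of the loan = PMT × n.
Total paid = $532.61 × 48 = $25,565.28
Total interest = total paid − principal = $25,565.28 − $21,000.00 = $4,565.28

Total interest = (PMT × n) - PV = $4,565.28


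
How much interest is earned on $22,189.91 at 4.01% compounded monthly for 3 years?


Compound interest earned = final amount − principal.
A = P(1 + r/n)^(nt) = $22,189.91 × (1 + 0.0401/12)^(12 × 3) = $25,021.54
Interest = A − P = $25,021.54 − $22,189.91 = $2,831.63

Interest = A - P = $2,831.63


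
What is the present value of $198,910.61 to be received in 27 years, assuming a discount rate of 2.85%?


Present value formula: PV = FV / (1 + r)^t
PV = $198,910.61 / (1 + 0.0285)^27
PV = $198,910.61 / 2.1355807
PV = $93,141.23

PV = FV / (1 + r)^t = $93,141.23


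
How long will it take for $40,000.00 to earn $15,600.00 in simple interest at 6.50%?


Rearrange the simple interest formula for t:
I = P × r × t  ⇒  t = I / (P × r)
t = $15,600.00 / ($40,000.00 × 0.065)
t = 6

t = I/(P×r) = 6 years


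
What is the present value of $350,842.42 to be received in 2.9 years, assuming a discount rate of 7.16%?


Present value formula: PV = FV / (1 + r)^t
PV = $350,842.42 / (1 + 0.0716)^2.9
PV = $350,842.42 / 1.22206651
PV = $287,089.46

PV = FV / (1 + r)^t = $287,089.46


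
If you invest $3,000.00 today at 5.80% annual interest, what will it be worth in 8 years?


Future value formula: FV = PV × (1 + r)^t
FV = $3,000.00 × (1 + 0.058)^8
FV = $3,000.00 × 1.569948
FV = $4,709.84

FV = PV × (1 + r)^t = $4,709.84


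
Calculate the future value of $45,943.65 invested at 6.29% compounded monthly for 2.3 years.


Compound interest formula: A = P(1 + r/n)^(nt)
A = $45,943.65 × (1 + 0.0629/12)^(12 × 2.3)
Growth factor: (1 + 0.0629/12)^27.6 = 1.1552216
A = $45,943.65 × 1.1552216
A = $53,075.10

A = P(1 + r/n)^(nt) = $53,075.10


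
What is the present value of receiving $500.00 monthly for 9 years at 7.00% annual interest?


Present value of an ordinary annuity: PV = PMT × (1 − (1 + r)^(−n)) / r
Monthly rate r = 0.07/12 ≈ 0.00583333, n = 108
PV = $500.00 × (1 − (1 + 0.07/12)^(−108)) / (0.07/12)
PV = $500.00 × 79.95984996
PV = $39,979.92

PV = PMT × (1-(1+r)^(-n))/r = $39,979.92


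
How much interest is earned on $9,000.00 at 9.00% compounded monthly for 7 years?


Compound interest earned = final amount − principal.
A = P(1 + r/n)^(nt) = $9,000.00 × (1 + 0.09/12)^(12 × 7) = $16,858.82
Interest = A − P = $16,858.82 − $9,000.00 = $7,858.82

Interest = A - P = $7,858.82


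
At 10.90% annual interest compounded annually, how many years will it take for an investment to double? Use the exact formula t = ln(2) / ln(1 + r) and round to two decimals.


Doubling condition: (1 + r)^t = 2
Take ln of both sides: t × ln(1 + r) = ln(2)
t = ln(2) / ln(1 + r)
t = 0.693147 / 0.103459
t = 6.70

t = ln(2) / ln(1 + r) = 6.70 years


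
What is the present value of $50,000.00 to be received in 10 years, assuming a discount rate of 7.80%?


Present value formula: PV = FV / (1 + r)^t
PV = $50,000.00 / (1 + 0.078)^10
PV = $50,000.00 / 2.119276
PV = $23,592.96

PV = FV / (1 + r)^t = $23,592.96


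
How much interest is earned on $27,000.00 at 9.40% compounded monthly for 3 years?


Compound interest earned = final amount − principal.
A = P(1 + r/n)^(nt) = $27,000.00 × (1 + 0.094/12)^(12 × 3) = $35,756.72
Interest = A − P = $35,756.72 − $27,000.00 = $8,756.72

Interest = A - P = $8,756.72


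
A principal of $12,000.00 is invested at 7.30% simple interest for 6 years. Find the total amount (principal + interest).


Total amount formula: A = P(1 + rt) = P + P·r·t
Interest: I = P × r × t = $12,000.00 × 0.073 × 6 = $5,256.00
A = P + I = $12,000.00 + $5,256.00 = $17,256.00

A = P + I = P(1 + rt) = $17,256.00


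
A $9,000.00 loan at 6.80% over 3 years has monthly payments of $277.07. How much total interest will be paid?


Total paid over the life of the loan = PMT × n.
Total paid = $277.07 × 36 = $9,974.52
Total interest = total paid − principal = $9,974.52 − $9,000.00 = $974.52

Total interest = (PMT × n) - PV = $974.52


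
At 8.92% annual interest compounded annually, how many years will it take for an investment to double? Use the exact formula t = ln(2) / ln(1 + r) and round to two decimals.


Doubling condition: (1 + r)^t = 2
Take ln of both sides: t × ln(1 + r) = ln(2)
t = ln(2) / ln(1 + r)
t = 0.693147 / 0.085443
t = 8.11

t = ln(2) / ln(1 + r) = 8.11 years


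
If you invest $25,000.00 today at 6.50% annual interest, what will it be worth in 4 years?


Future value formula: FV = PV × (1 + r)^t
FV = $25,000.00 × (1 + 0.065)^4
FV = $25,000.00 × 1.2864664
FV = $32,161.66

FV = PV × (1 + r)^t = $32,161.66


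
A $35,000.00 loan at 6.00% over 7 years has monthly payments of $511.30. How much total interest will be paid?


Total paid over the life of the loan = PMT × n.
Total paid = $511.30 × 84 = $42,949.20
Total interest = total paid − principal = $42,949.20 − $35,000.00 = $7,949.20

Total interest = (PMT × n) - PV = $7,949.20


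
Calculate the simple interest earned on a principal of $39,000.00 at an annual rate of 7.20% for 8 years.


Simple interest formula: I = P × r × t
I = $39,000.00 × 0.072 × 8
I = $22,464.00

I = P × r × t = $22,464.00


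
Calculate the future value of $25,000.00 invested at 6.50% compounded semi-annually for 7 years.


Compound interest formula: A = P(1 + r/n)^(nt)
A = $25,000.00 × (1 + 0.065/2)^(2 × 7)
Growth factor: (1 + 0.065/2)^14 = 1.5648072
A = $25,000.00 × 1.5648072
A = $39,120.18

A = P(1 + r/n)^(nt) = $39,120.18


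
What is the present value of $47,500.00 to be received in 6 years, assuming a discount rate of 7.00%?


Present value formula: PV = FV / (1 + r)^t
PV = $47,500.00 / (1 + 0.07)^6
PV = $47,500.00 / 1.500730
PV = $31,651.26

PV = FV / (1 + r)^t = $31,651.26


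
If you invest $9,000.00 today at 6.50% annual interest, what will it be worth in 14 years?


Future value formula: FV = PV × (1 + r)^t
FV = $9,000.00 × (1 + 0.065)^14
FV = $9,000.00 × 2.414874
FV = $21,733.87

FV = PV × (1 + r)^t = $21,733.87


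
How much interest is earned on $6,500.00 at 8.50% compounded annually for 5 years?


Compound interest earned = final amount − principal.
A = P(1 + r/n)^(nt) = $6,500.00 × (1 + 0.085/1)^(1 × 5) = $9,773.77
Interest = A − P = $9,773.77 − $6,500.00 = $3,273.77

Interest = A - P = $3,273.77


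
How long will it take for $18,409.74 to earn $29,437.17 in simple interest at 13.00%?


Rearrange the simple interest formula for t:
I = P × r × t  ⇒  t = I / (P × r)
t = $29,437.17 / ($18,409.74 × 0.13)
t = 12.3

t = I/(P×r) = 12.3 years


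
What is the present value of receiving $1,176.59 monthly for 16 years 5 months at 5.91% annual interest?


Present value of an ordinary annuity: PV = PMT × (1 − (1 + r)^(−n)) / r
Monthly rate r = 0.0591/12 = 0.004925, n = 197
PV = $1,176.59 × (1 − (1 + 0.0591/12)^(−197)) / (0.0591/12)
PV = $1,176.59 × 125.908353
PV = $148,142.51

PV = PMT × (1-(1+r)^(-n))/r = $148,142.51


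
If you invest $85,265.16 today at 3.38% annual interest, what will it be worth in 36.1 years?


Future value formula: FV = PV × (1 + r)^t
FV = $85,265.16 × (1 + 0.0338)^36.1
FV = $85,265.16 × 3.3201573
FV = $283,093.74

FV = PV × (1 + r)^t = $283,093.74


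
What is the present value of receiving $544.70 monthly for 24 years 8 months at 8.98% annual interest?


Present value of an ordinary annuity: PV = PMT × (1 − (1 + r)^(−n)) / r
Monthly rate r = 0.0898/12 ≈ 0.00748333, n = 296
PV = $544.70 × (1 − (1 + 0.0898/12)^(−296)) / (0.0898/12)
PV = $544.70 × 118.924265
PV = $64,778.05

PV = PMT × (1-(1+r)^(-n))/r = $64,778.05


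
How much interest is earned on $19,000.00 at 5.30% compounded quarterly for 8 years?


Compound interest earned = final amount − principal.
A = P(1 + r/n)^(nt) = $19,000.00 × (1 + 0.053/4)^(4 × 8) = $28,952.44
Interest = A − P = $28,952.44 − $19,000.00 = $9,952.44

Interest = A - P = $9,952.44


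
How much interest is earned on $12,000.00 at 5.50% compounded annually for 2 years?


Compound interest earned = final amount − principal.
A = P(1 + r/n)^(nt) = $12,000.00 × (1 + 0.055/1)^(1 × 2) = $13,356.30
Interest = A − P = $13,356.30 − $12,000.00 = $1,356.30

Interest = A - P = $1,356.30


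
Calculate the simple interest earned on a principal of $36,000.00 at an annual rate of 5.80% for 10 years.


Simple interest formula: I = P × r × t
I = $36,000.00 × 0.058 × 10
I = $20,880.00

I = P × r × t = $20,880.00


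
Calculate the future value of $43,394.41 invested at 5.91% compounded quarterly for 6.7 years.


Compound interest formula: A = P(1 + r/n)^(nt)
A = $43,394.41 × (1 + 0.0591/4)^(4 × 6.7)
Growth factor: (1 + 0.0591/4)^26.8 = 1.481527
A = $43,394.41 × 1.481527
A = $64,289.99

A = P(1 + r/n)^(nt) = $64,289.99


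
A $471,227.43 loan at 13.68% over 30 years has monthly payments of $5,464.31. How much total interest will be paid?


Total paid over the life of the loan = PMT × n.
Total paid = $5,464.31 × 360 = $1,967,151.60
Total interest = total paid − principal = $1,967,151.60 − $471,227.43 = $1,495,924.17

Total interest = (PMT × n) - PV = $1,495,924.17


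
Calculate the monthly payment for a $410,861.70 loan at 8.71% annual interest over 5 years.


Loan payment formula: PMT = PV × r / (1 − (1 + r)^(−n))
Monthly rate r = 0.0871/12 ≈ 0.00725833, n = 60 months
Denominator: 1 − (1 + 0.0871/12)^(−60) = 0.3520405
PMT = $410,861.70 × (0.0871/12) / 0.3520405
PMT = $8,471.10 per month

PMT = PV × r / (1-(1+r)^(-n)) = $8,471.10/month


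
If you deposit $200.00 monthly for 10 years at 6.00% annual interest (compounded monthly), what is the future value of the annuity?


Future value of an ordinary annuity: FV = PMT × ((1 + r)^n − 1) / r
Monthly rate r = 0.06/12 = 0.005, n = 120
FV = $200.00 × ((1 + 0.06/12)^120 − 1) / (0.06/12)
FV = $200.00 × 163.879347
FV = $32,775.87

FV = PMT × ((1+r)^n - 1)/r = $32,775.87


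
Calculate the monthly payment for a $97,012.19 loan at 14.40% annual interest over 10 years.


Loan payment formula: PMT = PV × r / (1 − (1 + r)^(−n))
Monthly rate r = 0.144/12 = 0.012, n = 120 months
Denominator: 1 − (1 + 0.144/12)^(−120) = 0.761033
PMT = $97,012.19 × (0.144/12) / 0.761033
PMT = $1,529.69 per month

PMT = PV × r / (1-(1+r)^(-n)) = $1,529.69/month


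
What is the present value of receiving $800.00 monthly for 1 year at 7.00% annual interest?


Present value of an ordinary annuity: PV = PMT × (1 − (1 + r)^(−n)) / r
Monthly rate r = 0.07/12 ≈ 0.00583333, n = 12
PV = $800.00 × (1 − (1 + 0.07/12)^(−12)) / (0.07/12)
PV = $800.00 × 11.557120
PV = $9,245.70

PV = PMT × (1-(1+r)^(-n))/r = $9,245.70


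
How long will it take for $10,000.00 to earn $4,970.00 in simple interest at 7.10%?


Rearrange the simple interest formula for t:
I = P × r × t  ⇒  t = I / (P × r)
t = $4,970.00 / ($10,000.00 × 0.071)
t = 7

t = I/(P×r) = 7 years


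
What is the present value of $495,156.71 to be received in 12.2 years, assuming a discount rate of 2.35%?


Present value formula: PV = FV / (1 + r)^t
PV = $495,156.71 / (1 + 0.0235)^12.2
PV = $495,156.71 / 1.32761372
PV = $372,967.45

PV = FV / (1 + r)^t = $372,967.45


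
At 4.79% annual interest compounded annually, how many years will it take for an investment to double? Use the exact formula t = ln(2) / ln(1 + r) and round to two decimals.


Doubling condition: (1 + r)^t = 2
Take ln of both sides: t × ln(1 + r) = ln(2)
t = ln(2) / ln(1 + r)
t = 0.693147 / 0.046788
t = 14.81

t = ln(2) / ln(1 + r) = 14.81 years


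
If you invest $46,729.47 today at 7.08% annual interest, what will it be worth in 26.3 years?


Future value formula: FV = PV × (1 + r)^t
FV = $46,729.47 × (1 + 0.0708)^26.3
FV = $46,729.47 × 6.0440762
FV = $282,436.48

FV = PV × (1 + r)^t = $282,436.48


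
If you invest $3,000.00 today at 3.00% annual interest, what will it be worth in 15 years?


Future value formula: FV = PV × (1 + r)^t
FV = $3,000.00 × (1 + 0.03)^15
FV = $3,000.00 × 1.557967
FV = $4,673.90

FV = PV × (1 + r)^t = $4,673.90


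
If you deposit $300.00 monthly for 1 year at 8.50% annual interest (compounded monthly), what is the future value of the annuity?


Future value of an ordinary annuity: FV = PMT × ((1 + r)^n − 1) / r
Monthly rate r = 0.085/12 ≈ 0.00708333, n = 12
FV = $300.00 × ((1 + 0.085/12)^12 − 1) / (0.085/12)
FV = $300.00 × 12.478716
FV = $3,743.61

FV = PMT × ((1+r)^n - 1)/r = $3,743.61


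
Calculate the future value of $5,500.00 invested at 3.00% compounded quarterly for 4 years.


Compound interest formula: A = P(1 + r/n)^(nt)
A = $5,500.00 × (1 + 0.03/4)^(4 × 4)
Growth factor: (1 + 0.03/4)^16 = 1.126992
A = $5,500.00 × 1.126992
A = $6,198.46

A = P(1 + r/n)^(nt) = $6,198.46


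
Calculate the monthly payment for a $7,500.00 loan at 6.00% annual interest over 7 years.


Loan payment formula: PMT = PV × r / (1 − (1 + r)^(−n))
Monthly rate r = 0.06/12 = 0.005, n = 84 months
Denominator: 1 − (1 + 0.06/12)^(−84) = 0.342265
PMT = $7,500.00 × (0.06/12) / 0.342265
PMT = $109.56 per month

PMT = PV × r / (1-(1+r)^(-n)) = $109.56/month


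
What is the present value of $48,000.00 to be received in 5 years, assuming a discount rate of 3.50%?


Present value formula: PV = FV / (1 + r)^t
PV = $48,000.00 / (1 + 0.035)^5
PV = $48,000.00 / 1.1876863
PV = $40,414.71

PV = FV / (1 + r)^t = $40,414.71


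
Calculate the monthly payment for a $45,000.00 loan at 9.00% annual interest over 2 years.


Loan payment formula: PMT = PV × r / (1 − (1 + r)^(−n))
Monthly rate r = 0.09/12 = 0.0075, n = 24 months
Denominator: 1 − (1 + 0.09/12)^(−24) = 0.164169
PMT = $45,000.00 × (0.09/12) / 0.164169
PMT = $2,055.81 per month

PMT = PV × r / (1-(1+r)^(-n)) = $2,055.81/month


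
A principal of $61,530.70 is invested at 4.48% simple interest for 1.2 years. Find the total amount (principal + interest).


Total amount formula: A = P(1 + rt) = P + P·r·t
Interest: I = P × r × t = $61,530.70 × 0.0448 × 1.2 = $3,307.89
A = P + I = $61,530.70 + $3,307.89 = $64,838.59

A = P + I = P(1 + rt) = $64,838.59


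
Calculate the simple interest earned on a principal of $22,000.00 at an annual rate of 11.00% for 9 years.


Simple interest formula: I = P × r × t
I = $22,000.00 × 0.11 × 9
I = $21,780.00

I = P × r × t = $21,780.00


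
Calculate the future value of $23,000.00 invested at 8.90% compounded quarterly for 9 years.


Compound interest formula: A = P(1 + r/n)^(nt)
A = $23,000.00 × (1 + 0.089/4)^(4 × 9)
Growth factor: (1 + 0.089/4)^36 = 2.208291
A = $23,000.00 × 2.208291
A = $50,790.69

A = P(1 + r/n)^(nt) = $50,790.69


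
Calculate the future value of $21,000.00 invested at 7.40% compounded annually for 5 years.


Compound interest formula: A = P(1 + r/n)^(nt)
A = $21,000.00 × (1 + 0.074/1)^(1 × 5)
Growth factor: (1 + 0.074/1)^5 = 1.4289644
A = $21,000.00 × 1.4289644
A = $30,008.25

A = P(1 + r/n)^(nt) = $30,008.25


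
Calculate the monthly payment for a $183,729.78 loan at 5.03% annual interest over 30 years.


Loan payment formula: PMT = PV × r / (1 − (1 + r)^(−n))
Monthly rate r = 0.0503/12 ≈ 0.00419167, n = 360 months
Denominator: 1 − (1 + 0.0503/12)^(−360) = 0.778170
PMT = $183,729.78 × (0.0503/12) / 0.778170
PMT = $989.67 per month

PMT = PV × r / (1-(1+r)^(-n)) = $989.67/month
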